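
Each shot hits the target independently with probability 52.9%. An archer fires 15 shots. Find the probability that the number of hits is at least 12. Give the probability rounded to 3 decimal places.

X ~ Binomial(15, 0.529); P(X ≥ 12) = Σ C(15,k) p^k (1−p)^(15−k) over k:
  k=12: C(15,12)·0.529^12·0.471^3 = 0.02283
  k=13: C(15,13)·0.529^13·0.471^2 = 0.00592
  k=14: C(15,14)·0.529^14·0.471^1 = 0.00095
  k=15: C(15,15)·0.529^15·0.471^0 = 0.00007
Total = 0.02977

0.030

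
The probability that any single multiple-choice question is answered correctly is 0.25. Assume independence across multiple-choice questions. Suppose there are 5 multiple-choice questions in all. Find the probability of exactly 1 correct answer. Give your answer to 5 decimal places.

0.39551

X ~ Binomial(n=5, p=0.25).
P(X=1) = C(5,1) · p^1 · (1−p)^4
= 5 · 0.25 · 0.31641 = 0.3955078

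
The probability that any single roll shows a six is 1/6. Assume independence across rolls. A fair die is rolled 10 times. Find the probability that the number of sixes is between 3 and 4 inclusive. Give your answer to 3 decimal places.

0.209

X ~ Binomial(10, 0.166667); P(3 ≤ X ≤ 4) = Σ C(10,k) p^k (1−p)^(10−k) over k:
  k=3: C(10,3)·0.166667^3·0.833333^7 = 0.15505
  k=4: C(10,4)·0.166667^4·0.833333^6 = 0.05427
Total = 0.20931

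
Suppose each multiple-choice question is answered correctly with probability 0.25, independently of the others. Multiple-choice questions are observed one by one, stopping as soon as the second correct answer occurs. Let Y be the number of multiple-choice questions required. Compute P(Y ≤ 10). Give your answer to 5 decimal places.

0.75597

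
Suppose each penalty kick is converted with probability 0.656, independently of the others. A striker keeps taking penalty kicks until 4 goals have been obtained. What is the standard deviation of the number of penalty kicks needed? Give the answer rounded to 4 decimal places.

1.7882

Y = total penalty kicks until the fourth success; negative binomial with r=4, p=0.656.
SD(Y) = √[r(1−p)/p²] = √(3.197501) = 1.788156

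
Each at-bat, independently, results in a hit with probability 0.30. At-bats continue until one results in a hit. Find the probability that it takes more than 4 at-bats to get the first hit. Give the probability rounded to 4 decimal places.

0.2401

Y = number of at-bats to the first success; geometric, p = 0.30.
P(Y > 4) = P(first 4 all fail) = (1−p)^4 = 0.240100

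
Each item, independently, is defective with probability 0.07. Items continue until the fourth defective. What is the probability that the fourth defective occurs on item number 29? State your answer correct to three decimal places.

Y = trial on which the fourth success occurs; negative binomial, r=4, p=0.07.
P(Y=29) = C(28,3) · p^4 · (1−p)^25
= 3276 · 2.401e-05 · 0.16296 = 0.01282

0.013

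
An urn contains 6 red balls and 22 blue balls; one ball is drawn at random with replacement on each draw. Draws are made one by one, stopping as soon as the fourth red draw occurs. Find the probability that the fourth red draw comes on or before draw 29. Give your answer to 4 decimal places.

0.8961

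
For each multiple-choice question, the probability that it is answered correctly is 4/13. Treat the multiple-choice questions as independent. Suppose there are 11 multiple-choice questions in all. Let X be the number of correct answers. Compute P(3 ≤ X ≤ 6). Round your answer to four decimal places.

0.6817

X ~ Binomial(11, 0.307692); P(3 ≤ X ≤ 6) = Σ C(11,k) p^k (1−p)^(11−k) over k:
  k=3: C(11,3)·0.307692^3·0.692308^8 = 0.253645
  k=4: C(11,4)·0.307692^4·0.692308^7 = 0.225463
  k=5: C(11,5)·0.307692^5·0.692308^6 = 0.140288
  k=6: C(11,6)·0.307692^6·0.692308^5 = 0.062350
Total = 0.681746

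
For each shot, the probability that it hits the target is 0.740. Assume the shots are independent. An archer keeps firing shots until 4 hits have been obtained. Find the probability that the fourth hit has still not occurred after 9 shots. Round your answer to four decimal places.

Needing more than 9 shots ⇔ fewer than 4 successes in the first 9. With X ~ Binomial(9, 0.74), P(Y > 9) = P(X ≤ 3).
  k=0: C(9,0)·0.74^0·0.26^9 = 0.000005
  k=1: C(9,1)·0.74^1·0.26^8 = 0.000139
  k=2: C(9,2)·0.74^2·0.26^7 = 0.001583
  k=3: C(9,3)·0.74^3·0.26^6 = 0.010515
P(X ≤ 3) = 0.012243

0.0122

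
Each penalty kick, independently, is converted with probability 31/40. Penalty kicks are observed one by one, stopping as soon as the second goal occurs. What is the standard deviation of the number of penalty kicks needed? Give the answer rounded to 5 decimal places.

Y = total penalty kicks until the second success; negative binomial with r=2, p=0.775.
SD(Y) = √[r(1−p)/p²] = √(0.7492196) = 0.8655747

0.86557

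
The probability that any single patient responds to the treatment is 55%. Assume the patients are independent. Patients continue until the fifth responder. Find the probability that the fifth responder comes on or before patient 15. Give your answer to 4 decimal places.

0.9745

Finishing within 15 patients ⇔ at least 5 successes in the first 15. With X ~ Binomial(15, 0.55), P(Y ≤ 15) = 1 − P(X ≤ 4).
  k=0: C(15,0)·0.55^0·0.45^15 = 0.000006
  k=1: C(15,1)·0.55^1·0.45^14 = 0.000115
  k=2: C(15,2)·0.55^2·0.45^13 = 0.000986
  k=3: C(15,3)·0.55^3·0.45^12 = 0.005220
  k=4: C(15,4)·0.55^4·0.45^11 = 0.019139
1 − 0.025466 = 0.974534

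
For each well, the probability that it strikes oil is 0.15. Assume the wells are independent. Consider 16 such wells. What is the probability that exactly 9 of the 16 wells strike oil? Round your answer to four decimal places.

0.0001

X ~ Binomial(n=16, p=0.15).
P(X=9) = C(16,9) · p^9 · (1−p)^7
= 11440 · 3.8443e-08 · 0.32058 = 0.000141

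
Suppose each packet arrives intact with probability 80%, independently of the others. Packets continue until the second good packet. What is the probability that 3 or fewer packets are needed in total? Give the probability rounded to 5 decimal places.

0.89600

Finishing within 3 packets ⇔ at least 2 successes in the first 3. With X ~ Binomial(3, 0.80), P(Y ≤ 3) = 1 − P(X ≤ 1).
  k=0: C(3,0)·0.80^0·0.20^3 = 0.0080000
  k=1: C(3,1)·0.80^1·0.20^2 = 0.0960000
1 − 0.1040000 = 0.8960000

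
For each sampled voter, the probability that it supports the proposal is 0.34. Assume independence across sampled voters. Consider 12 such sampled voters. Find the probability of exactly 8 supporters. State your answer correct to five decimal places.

0.01677

X ~ Binomial(n=12, p=0.34).
P(X=8) = C(12,8) · p^8 · (1−p)^4
= 495 · 0.00017858 · 0.18975 = 0.0167731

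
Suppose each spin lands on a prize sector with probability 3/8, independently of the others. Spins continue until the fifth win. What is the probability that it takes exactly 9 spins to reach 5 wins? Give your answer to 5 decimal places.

0.07921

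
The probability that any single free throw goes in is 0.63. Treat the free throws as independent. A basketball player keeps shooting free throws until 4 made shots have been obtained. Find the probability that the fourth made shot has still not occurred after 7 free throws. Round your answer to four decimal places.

Needing more than 7 free throws ⇔ fewer than 4 successes in the first 7. With X ~ Binomial(7, 0.63), P(Y > 7) = P(X ≤ 3).
  k=0: C(7,0)·0.63^0·0.37^7 = 0.000949
  k=1: C(7,1)·0.63^1·0.37^6 = 0.011315
  k=2: C(7,2)·0.63^2·0.37^5 = 0.057797
  k=3: C(7,3)·0.63^3·0.37^4 = 0.164020
P(X ≤ 3) = 0.234082

0.2341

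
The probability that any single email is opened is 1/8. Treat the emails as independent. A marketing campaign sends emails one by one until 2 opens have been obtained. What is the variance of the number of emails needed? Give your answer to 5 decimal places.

Y = total emails until the second success; negative binomial with r=2, p=0.125.
Var(Y) = r(1−p)/p² = 2·0.875 / 0.125² = 112.0000000

112.00000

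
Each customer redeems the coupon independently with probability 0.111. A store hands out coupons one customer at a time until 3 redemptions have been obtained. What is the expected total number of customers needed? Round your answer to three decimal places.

Y = total customers until the third success; negative binomial with r=3, p=0.111.
E[Y] = r / p = 3 / 0.111 = 27.02703

27.027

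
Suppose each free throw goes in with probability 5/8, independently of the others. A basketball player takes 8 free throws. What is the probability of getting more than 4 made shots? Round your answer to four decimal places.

0.6514

X ~ Binomial(8, 0.625); P(X ≥ 5) = Σ C(8,k) p^k (1−p)^(8−k) over k:
  k=5: C(8,5)·0.625^5·0.375^3 = 0.281632
  k=6: C(8,6)·0.625^6·0.375^2 = 0.234693
  k=7: C(8,7)·0.625^7·0.375^1 = 0.111759
  k=8: C(8,8)·0.625^8·0.375^0 = 0.023283
Total = 0.651367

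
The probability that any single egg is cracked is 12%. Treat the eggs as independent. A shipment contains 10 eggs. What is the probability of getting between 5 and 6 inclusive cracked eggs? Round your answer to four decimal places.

0.0037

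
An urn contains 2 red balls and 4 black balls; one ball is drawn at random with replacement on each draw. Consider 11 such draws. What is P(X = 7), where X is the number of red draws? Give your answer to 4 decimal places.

X ~ Binomial(n=11, p=0.333333).
P(X=7) = C(11,7) · p^7 · (1−p)^4
= 330 · 0.00045725 · 0.19753 = 0.029806

0.0298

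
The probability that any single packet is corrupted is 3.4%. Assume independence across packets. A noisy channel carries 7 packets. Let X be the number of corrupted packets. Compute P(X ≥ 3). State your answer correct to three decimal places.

0.001

X ~ Binomial(7, 0.034); P(X ≥ 3) = Σ C(7,k) p^k (1−p)^(7−k) over k:
  k=3: C(7,3)·0.034^3·0.966^4 = 0.00120
  k=4: C(7,4)·0.034^4·0.966^3 = 0.00004
  k=5: C(7,5)·0.034^5·0.966^2 = 0.00000
  k=6: C(7,6)·0.034^6·0.966^1 = 0.00000
  k=7: C(7,7)·0.034^7·0.966^0 = 0.00000
Total = 0.00124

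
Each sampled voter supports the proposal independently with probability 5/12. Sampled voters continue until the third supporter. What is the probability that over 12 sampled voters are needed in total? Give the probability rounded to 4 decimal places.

Needing more than 12 sampled voters ⇔ fewer than 3 successes in the first 12. With X ~ Binomial(12, 0.416667), P(Y > 12) = P(X ≤ 2).
  k=0: C(12,0)·0.416667^0·0.583333^12 = 0.001552
  k=1: C(12,1)·0.416667^1·0.583333^11 = 0.013306
  k=2: C(12,2)·0.416667^2·0.583333^10 = 0.052274
P(X ≤ 2) = 0.067133

0.0671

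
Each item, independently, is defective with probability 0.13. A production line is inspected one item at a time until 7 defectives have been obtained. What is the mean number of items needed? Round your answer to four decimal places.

53.8462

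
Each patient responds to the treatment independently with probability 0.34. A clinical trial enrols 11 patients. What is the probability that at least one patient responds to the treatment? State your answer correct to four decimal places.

P(at least one) = 1 − P(none) = 1 − (1 − 0.34)^11
= 1 − 0.010351 = 0.989649

0.9896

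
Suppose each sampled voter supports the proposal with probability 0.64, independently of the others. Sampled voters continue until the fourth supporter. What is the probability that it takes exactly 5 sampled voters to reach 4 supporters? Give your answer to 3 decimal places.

Y = trial on which the fourth success occurs; negative binomial, r=4, p=0.64.
P(Y=5) = C(4,3) · p^4 · (1−p)^1
= 4 · 0.16777 · 0.36 = 0.24159

0.242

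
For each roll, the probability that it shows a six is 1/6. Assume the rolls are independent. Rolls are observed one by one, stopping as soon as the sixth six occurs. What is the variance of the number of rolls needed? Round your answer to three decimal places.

Y = total rolls until the sixth success; negative binomial with r=6, p=0.166667.
Var(Y) = r(1−p)/p² = 6·0.833333 / 0.166667² = 180.00000

180.000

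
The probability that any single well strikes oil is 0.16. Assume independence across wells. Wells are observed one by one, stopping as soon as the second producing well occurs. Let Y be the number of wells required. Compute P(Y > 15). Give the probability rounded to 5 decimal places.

0.28213

Needing more than 15 wells ⇔ fewer than 2 successes in the first 15. With X ~ Binomial(15, 0.16), P(Y > 15) = P(X ≤ 1).
  k=0: C(15,0)·0.16^0·0.84^15 = 0.0731458
  k=1: C(15,1)·0.16^1·0.84^14 = 0.2089880
P(X ≤ 1) = 0.2821337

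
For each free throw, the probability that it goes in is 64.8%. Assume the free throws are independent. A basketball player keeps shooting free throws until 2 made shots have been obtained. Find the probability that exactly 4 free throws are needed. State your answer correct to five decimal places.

Y = trial on which the second success occurs; negative binomial, r=2, p=0.648.
P(Y=4) = C(3,1) · p^2 · (1−p)^2
= 3 · 0.4199 · 0.1239 = 0.1560834

0.15608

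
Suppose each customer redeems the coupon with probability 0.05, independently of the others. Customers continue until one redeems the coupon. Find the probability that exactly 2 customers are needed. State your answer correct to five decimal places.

0.04750

Geometric (trials to first success), p = 0.05.
P(Y = 2) = (1−p)^1 · p = 0.95 · 0.05 = 0.0475000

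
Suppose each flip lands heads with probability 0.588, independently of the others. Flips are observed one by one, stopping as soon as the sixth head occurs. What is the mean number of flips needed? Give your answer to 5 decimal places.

Y = total flips until the sixth success; negative binomial with r=6, p=0.588.
E[Y] = r / p = 6 / 0.588 = 10.2040816

10.20408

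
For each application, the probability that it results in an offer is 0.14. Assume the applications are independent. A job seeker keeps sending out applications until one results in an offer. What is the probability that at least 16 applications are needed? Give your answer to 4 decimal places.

0.1041

Y = number of applications to the first success; geometric, p = 0.14.
P(Y > 15) = P(first 15 all fail) = (1−p)^15 = 0.104106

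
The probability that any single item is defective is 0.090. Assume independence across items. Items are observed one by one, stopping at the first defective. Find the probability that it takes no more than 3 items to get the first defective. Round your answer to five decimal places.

Y = number of items to the first success; geometric, p = 0.09.
P(Y ≤ 3) = 1 − (1−p)^3 = 1 − 0.7535710 = 0.2464290

0.24643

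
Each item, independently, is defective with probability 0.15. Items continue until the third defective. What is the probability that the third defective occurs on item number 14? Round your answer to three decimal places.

Y = trial on which the third success occurs; negative binomial, r=3, p=0.15.
P(Y=14) = C(13,2) · p^3 · (1−p)^11
= 78 · 0.003375 · 0.16734 = 0.04405

0.044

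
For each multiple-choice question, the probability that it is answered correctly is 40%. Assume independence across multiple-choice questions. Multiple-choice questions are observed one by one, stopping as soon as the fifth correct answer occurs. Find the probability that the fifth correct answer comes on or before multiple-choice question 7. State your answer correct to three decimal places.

Finishing within 7 multiple-choice questions ⇔ at least 5 successes in the first 7. With X ~ Binomial(7, 0.40), P(Y ≤ 7) = 1 − P(X ≤ 4).
  k=0: C(7,0)·0.40^0·0.60^7 = 0.02799
  k=1: C(7,1)·0.40^1·0.60^6 = 0.13064
  k=2: C(7,2)·0.40^2·0.60^5 = 0.26127
  k=3: C(7,3)·0.40^3·0.60^4 = 0.29030
  k=4: C(7,4)·0.40^4·0.60^3 = 0.19354
1 − 0.90374 = 0.09626

0.096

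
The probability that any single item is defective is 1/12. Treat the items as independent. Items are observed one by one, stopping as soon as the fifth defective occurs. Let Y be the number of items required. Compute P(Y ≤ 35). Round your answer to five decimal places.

0.16298

Finishing within 35 items ⇔ at least 5 successes in the first 35. With X ~ Binomial(35, 0.083333), P(Y ≤ 35) = 1 − P(X ≤ 4).
  k=0: C(35,0)·0.083333^0·0.916667^35 = 0.0475774
  k=1: C(35,1)·0.083333^1·0.916667^34 = 0.1513825
  k=2: C(35,2)·0.083333^2·0.916667^33 = 0.2339548
  k=3: C(35,3)·0.083333^3·0.916667^32 = 0.2339548
  k=4: C(35,4)·0.083333^4·0.916667^31 = 0.1701489
1 − 0.8370184 = 0.1629816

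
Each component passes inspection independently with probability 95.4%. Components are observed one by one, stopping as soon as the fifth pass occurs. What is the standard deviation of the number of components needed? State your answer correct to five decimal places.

Y = total components until the fifth success; negative binomial with r=5, p=0.954.
SD(Y) = √[r(1−p)/p²] = √(0.2527150) = 0.5027077

0.50271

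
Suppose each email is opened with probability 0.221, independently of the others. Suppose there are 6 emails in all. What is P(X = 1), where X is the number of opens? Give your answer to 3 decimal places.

X ~ Binomial(n=6, p=0.221).
P(X=1) = C(6,1) · p^1 · (1−p)^5
= 6 · 0.221 · 0.28687 = 0.38039

0.380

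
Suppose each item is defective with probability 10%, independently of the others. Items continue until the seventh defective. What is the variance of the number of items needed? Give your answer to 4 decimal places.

Y = total items until the seventh success; negative binomial with r=7, p=0.10.
Var(Y) = r(1−p)/p² = 7·0.90 / 0.10² = 630.000000

630.0000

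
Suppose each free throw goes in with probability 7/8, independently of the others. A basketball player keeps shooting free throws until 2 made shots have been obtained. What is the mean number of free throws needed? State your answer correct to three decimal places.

Y = total free throws until the second success; negative binomial with r=2, p=0.875.
E[Y] = r / p = 2 / 0.875 = 2.28571

2.286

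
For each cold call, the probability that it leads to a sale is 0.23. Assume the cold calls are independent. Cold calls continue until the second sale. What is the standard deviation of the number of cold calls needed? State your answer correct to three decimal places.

Y = total cold calls until the second success; negative binomial with r=2, p=0.23.
SD(Y) = √[r(1−p)/p²] = √(29.11153) = 5.39551

5.396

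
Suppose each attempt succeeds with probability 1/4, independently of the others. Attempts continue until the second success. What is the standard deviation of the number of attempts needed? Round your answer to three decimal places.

Y = total attempts until the second success; negative binomial with r=2, p=0.25.
SD(Y) = √[r(1−p)/p²] = √(24.00000) = 4.89898

4.899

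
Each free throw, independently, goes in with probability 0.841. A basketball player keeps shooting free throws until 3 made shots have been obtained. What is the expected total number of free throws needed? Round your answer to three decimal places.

3.567

Y = total free throws until the third success; negative binomial with r=3, p=0.841.
E[Y] = r / p = 3 / 0.841 = 3.56718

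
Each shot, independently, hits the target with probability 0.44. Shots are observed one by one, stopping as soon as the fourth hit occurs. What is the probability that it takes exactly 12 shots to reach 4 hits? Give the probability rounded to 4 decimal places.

0.0598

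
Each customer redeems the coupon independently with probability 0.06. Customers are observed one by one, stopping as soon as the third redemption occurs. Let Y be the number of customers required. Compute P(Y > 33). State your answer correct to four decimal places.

Needing more than 33 customers ⇔ fewer than 3 successes in the first 33. With X ~ Binomial(33, 0.06), P(Y > 33) = P(X ≤ 2).
  k=0: C(33,0)·0.06^0·0.94^33 = 0.129783
  k=1: C(33,1)·0.06^1·0.94^32 = 0.273374
  k=2: C(33,2)·0.06^2·0.94^31 = 0.279190
P(X ≤ 2) = 0.682347

0.6823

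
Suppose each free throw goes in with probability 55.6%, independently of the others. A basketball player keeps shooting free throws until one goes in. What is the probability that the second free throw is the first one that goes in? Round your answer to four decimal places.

Geometric (trials to first success), p = 0.556.
P(Y = 2) = (1−p)^1 · p = 0.444 · 0.556 = 0.246864

0.2469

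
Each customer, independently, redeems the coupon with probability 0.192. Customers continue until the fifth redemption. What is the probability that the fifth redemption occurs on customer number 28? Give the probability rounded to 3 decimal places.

Y = trial on which the fifth success occurs; negative binomial, r=5, p=0.192.
P(Y=28) = C(27,4) · p^5 · (1−p)^23
= 17550 · 0.00026092 · 0.007421 = 0.03398

0.034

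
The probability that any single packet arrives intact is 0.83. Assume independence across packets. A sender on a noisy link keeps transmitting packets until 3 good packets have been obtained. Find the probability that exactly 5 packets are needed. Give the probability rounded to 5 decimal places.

0.09915

Y = trial on which the third success occurs; negative binomial, r=3, p=0.83.
P(Y=5) = C(4,2) · p^3 · (1−p)^2
= 6 · 0.57179 · 0.0289 = 0.0991479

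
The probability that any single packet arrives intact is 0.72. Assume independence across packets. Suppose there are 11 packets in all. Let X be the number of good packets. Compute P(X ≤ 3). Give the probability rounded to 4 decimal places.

X ~ Binomial(11, 0.72); P(X ≤ 3) = Σ C(11,k) p^k (1−p)^(11−k) over k:
  k=0: C(11,0)·0.72^0·0.28^11 = 0.000001
  k=1: C(11,1)·0.72^1·0.28^10 = 0.000023
  k=2: C(11,2)·0.72^2·0.28^9 = 0.000302
  k=3: C(11,3)·0.72^3·0.28^8 = 0.002327
Total = 0.002653

0.0027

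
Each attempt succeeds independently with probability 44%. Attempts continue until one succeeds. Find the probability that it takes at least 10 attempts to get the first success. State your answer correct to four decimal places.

Y = number of attempts to the first success; geometric, p = 0.44.
P(Y > 9) = P(first 9 all fail) = (1−p)^9 = 0.005416

0.0054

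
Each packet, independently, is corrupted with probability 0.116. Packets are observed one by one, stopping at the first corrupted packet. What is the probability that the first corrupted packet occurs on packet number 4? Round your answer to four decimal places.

0.0801

Geometric (trials to first success), p = 0.116.
P(Y = 4) = (1−p)^3 · p = 0.69081 · 0.116 = 0.080134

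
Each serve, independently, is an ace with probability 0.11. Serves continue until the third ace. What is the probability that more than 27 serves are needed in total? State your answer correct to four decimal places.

0.4171

Needing more than 27 serves ⇔ fewer than 3 successes in the first 27. With X ~ Binomial(27, 0.11), P(Y > 27) = P(X ≤ 2).
  k=0: C(27,0)·0.11^0·0.89^27 = 0.043006
  k=1: C(27,1)·0.11^1·0.89^26 = 0.143515
  k=2: C(27,2)·0.11^2·0.89^25 = 0.230591
P(X ≤ 2) = 0.417112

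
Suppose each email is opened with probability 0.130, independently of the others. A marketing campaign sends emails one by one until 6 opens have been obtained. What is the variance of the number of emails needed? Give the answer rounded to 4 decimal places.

Y = total emails until the sixth success; negative binomial with r=6, p=0.13.
Var(Y) = r(1−p)/p² = 6·0.87 / 0.13² = 308.875740

308.8757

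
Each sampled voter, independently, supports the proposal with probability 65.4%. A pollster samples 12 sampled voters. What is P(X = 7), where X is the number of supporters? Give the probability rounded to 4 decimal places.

X ~ Binomial(n=12, p=0.654).
P(X=7) = C(12,7) · p^7 · (1−p)^5
= 792 · 0.051173 · 0.0049588 = 0.200979

0.2010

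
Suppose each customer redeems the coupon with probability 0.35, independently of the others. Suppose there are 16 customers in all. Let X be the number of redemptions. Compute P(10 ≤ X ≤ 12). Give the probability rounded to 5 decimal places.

X ~ Binomial(16, 0.35); P(10 ≤ X ≤ 12) = Σ C(16,k) p^k (1−p)^(16−k) over k:
  k=10: C(16,10)·0.35^10·0.65^6 = 0.0166604
  k=11: C(16,11)·0.35^11·0.65^5 = 0.0048933
  k=12: C(16,12)·0.35^12·0.65^4 = 0.0010978
Total = 0.0226515

0.02265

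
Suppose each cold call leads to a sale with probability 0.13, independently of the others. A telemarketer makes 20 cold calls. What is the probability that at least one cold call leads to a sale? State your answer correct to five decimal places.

0.93829

P(at least one) = 1 − P(none) = 1 − (1 − 0.13)^20
= 1 − 0.0617142 = 0.9382858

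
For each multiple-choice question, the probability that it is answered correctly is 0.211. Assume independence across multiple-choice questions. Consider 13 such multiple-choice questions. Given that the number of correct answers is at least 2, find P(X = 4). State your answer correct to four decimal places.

X ~ Binomial(13, 0.211). Want P(X=4 | X≥2) = P(X=4) / P(X≥2).
P(X=4) = C(13,4)·0.211^4·0.789^9 = 0.167930
P(X≥2) = 1 − 0.045920 − 0.159643 = 0.794437
Ratio = 0.167930 / 0.794437 = 0.211383

0.2114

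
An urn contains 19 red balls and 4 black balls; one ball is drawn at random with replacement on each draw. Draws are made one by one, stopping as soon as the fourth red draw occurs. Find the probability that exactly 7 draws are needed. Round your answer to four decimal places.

0.0490

Y = trial on which the fourth success occurs; negative binomial, r=4, p=0.826087.
P(Y=7) = C(6,3) · p^4 · (1−p)^3
= 20 · 0.4657 · 0.0052601 = 0.048992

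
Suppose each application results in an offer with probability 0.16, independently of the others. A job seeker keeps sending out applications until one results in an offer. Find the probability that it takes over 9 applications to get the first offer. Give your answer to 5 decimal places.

0.20822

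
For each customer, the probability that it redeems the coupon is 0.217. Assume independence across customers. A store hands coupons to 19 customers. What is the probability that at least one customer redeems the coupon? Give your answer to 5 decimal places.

0.99042

P(at least one) = 1 − P(none) = 1 − (1 − 0.217)^19
= 1 − 0.0095824 = 0.9904176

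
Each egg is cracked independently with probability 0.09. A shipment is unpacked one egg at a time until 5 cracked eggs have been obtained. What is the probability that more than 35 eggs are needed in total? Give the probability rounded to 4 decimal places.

0.7968

Needing more than 35 eggs ⇔ fewer than 5 successes in the first 35. With X ~ Binomial(35, 0.09), P(Y > 35) = P(X ≤ 4).
  k=0: C(35,0)·0.09^0·0.91^35 = 0.036851
  k=1: C(35,1)·0.09^1·0.91^34 = 0.127561
  k=2: C(35,2)·0.09^2·0.91^33 = 0.214471
  k=3: C(35,3)·0.09^3·0.91^32 = 0.233325
  k=4: C(35,4)·0.09^4·0.91^31 = 0.184609
P(X ≤ 4) = 0.796817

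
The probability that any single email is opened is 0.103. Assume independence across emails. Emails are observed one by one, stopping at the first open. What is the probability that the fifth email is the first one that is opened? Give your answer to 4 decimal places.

0.0667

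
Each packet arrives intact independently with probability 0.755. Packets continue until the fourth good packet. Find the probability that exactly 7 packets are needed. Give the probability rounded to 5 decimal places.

0.09557

Y = trial on which the fourth success occurs; negative binomial, r=4, p=0.755.
P(Y=7) = C(6,3) · p^4 · (1−p)^3
= 20 · 0.32493 · 0.014706 = 0.0955688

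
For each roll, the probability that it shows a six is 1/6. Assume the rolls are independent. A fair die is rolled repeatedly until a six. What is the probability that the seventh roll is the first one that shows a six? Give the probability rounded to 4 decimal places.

Geometric (trials to first success), p = 0.166667.
P(Y = 7) = (1−p)^6 · p = 0.3349 · 0.166667 = 0.055816

0.0558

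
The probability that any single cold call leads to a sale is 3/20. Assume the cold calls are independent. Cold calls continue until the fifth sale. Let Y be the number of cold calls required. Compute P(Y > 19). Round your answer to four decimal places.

0.8556

Needing more than 19 cold calls ⇔ fewer than 5 successes in the first 19. With X ~ Binomial(19, 0.15), P(Y > 19) = P(X ≤ 4).
  k=0: C(19,0)·0.15^0·0.85^19 = 0.045599
  k=1: C(19,1)·0.15^1·0.85^18 = 0.152892
  k=2: C(19,2)·0.15^2·0.85^17 = 0.242829
  k=3: C(19,3)·0.15^3·0.85^16 = 0.242829
  k=4: C(19,4)·0.15^4·0.85^15 = 0.171409
P(X ≤ 4) = 0.855558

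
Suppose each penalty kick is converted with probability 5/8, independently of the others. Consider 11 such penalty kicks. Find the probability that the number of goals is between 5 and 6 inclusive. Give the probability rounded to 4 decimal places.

X ~ Binomial(11, 0.625); P(5 ≤ X ≤ 6) = Σ C(11,k) p^k (1−p)^(11−k) over k:
  k=5: C(11,5)·0.625^5·0.375^6 = 0.122526
  k=6: C(11,6)·0.625^6·0.375^5 = 0.204211
Total = 0.326737

0.3267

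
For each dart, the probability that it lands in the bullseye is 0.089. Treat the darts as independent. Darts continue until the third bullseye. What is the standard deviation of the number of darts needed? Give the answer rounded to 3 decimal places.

Y = total darts until the third success; negative binomial with r=3, p=0.089.
SD(Y) = √[r(1−p)/p²] = √(345.03219) = 18.57504

18.575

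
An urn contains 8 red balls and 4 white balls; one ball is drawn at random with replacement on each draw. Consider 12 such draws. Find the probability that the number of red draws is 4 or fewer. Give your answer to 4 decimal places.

0.0188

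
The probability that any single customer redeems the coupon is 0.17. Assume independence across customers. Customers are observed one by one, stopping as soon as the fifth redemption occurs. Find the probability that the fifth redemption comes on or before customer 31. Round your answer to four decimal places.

Finishing within 31 customers ⇔ at least 5 successes in the first 31. With X ~ Binomial(31, 0.17), P(Y ≤ 31) = 1 − P(X ≤ 4).
  k=0: C(31,0)·0.17^0·0.83^31 = 0.003100
  k=1: C(31,1)·0.17^1·0.83^30 = 0.019686
  k=2: C(31,2)·0.17^2·0.83^29 = 0.060481
  k=3: C(31,3)·0.17^3·0.83^28 = 0.119747
  k=4: C(31,4)·0.17^4·0.83^27 = 0.171685
1 − 0.374698 = 0.625302

0.6253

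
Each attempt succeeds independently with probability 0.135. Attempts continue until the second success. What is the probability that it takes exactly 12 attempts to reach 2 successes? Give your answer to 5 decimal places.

0.04701

Y = trial on which the second success occurs; negative binomial, r=2, p=0.135.
P(Y=12) = C(11,1) · p^2 · (1−p)^10
= 11 · 0.018225 · 0.23451 = 0.0470134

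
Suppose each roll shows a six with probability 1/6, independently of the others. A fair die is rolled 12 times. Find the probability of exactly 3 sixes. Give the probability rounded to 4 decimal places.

0.1974

X ~ Binomial(n=12, p=0.166667).
P(X=3) = C(12,3) · p^3 · (1−p)^9
= 220 · 0.0046296 · 0.19381 = 0.197396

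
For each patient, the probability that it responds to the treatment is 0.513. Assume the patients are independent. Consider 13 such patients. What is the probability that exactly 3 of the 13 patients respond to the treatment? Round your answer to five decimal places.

0.02897

X ~ Binomial(n=13, p=0.513).
P(X=3) = C(13,3) · p^3 · (1−p)^10
= 286 · 0.13501 · 0.00075039 = 0.0289740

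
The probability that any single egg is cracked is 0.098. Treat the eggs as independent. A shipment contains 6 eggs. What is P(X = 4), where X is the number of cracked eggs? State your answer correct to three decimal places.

X ~ Binomial(n=6, p=0.098).
P(X=4) = C(6,4) · p^4 · (1−p)^2
= 15 · 9.2237e-05 · 0.8136 = 0.00113

0.001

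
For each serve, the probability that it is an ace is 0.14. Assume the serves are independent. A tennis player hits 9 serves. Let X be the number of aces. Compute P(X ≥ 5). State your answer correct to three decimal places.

0.004

X ~ Binomial(9, 0.14); P(X ≥ 5) = Σ C(9,k) p^k (1−p)^(9−k) over k:
  k=5: C(9,5)·0.14^5·0.86^4 = 0.00371
  k=6: C(9,6)·0.14^6·0.86^3 = 0.00040
  k=7: C(9,7)·0.14^7·0.86^2 = 0.00003
  k=8: C(9,8)·0.14^8·0.86^1 = 0.00000
  k=9: C(9,9)·0.14^9·0.86^0 = 0.00000
Total = 0.00414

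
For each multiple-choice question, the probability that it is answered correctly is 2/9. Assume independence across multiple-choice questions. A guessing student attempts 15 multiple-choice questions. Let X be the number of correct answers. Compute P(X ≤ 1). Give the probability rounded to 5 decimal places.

0.12188

X ~ Binomial(15, 0.222222); P(X ≤ 1) = Σ C(15,k) p^k (1−p)^(15−k) over k:
  k=0: C(15,0)·0.222222^0·0.777778^15 = 0.0230586
  k=1: C(15,1)·0.222222^1·0.777778^14 = 0.0988226
Total = 0.1218812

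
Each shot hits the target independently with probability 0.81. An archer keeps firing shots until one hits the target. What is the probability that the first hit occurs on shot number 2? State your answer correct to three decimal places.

0.154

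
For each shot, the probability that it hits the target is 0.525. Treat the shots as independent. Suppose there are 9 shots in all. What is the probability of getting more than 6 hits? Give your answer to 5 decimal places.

0.11699

X ~ Binomial(9, 0.525); P(X ≥ 7) = Σ C(9,k) p^k (1−p)^(9−k) over k:
  k=7: C(9,7)·0.525^7·0.475^2 = 0.0892904
  k=8: C(9,8)·0.525^8·0.475^1 = 0.0246724
  k=9: C(9,9)·0.525^9·0.475^0 = 0.0030299
Total = 0.1169927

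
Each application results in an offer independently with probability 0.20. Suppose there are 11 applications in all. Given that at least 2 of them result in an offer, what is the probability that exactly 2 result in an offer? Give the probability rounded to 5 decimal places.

0.43559

X ~ Binomial(11, 0.20). Want P(X=2 | X≥2) = P(X=2) / P(X≥2).
P(X=2) = C(11,2)·0.20^2·0.80^9 = 0.2952790
P(X≥2) = 1 − 0.0858993 − 0.2362232 = 0.6778775
Ratio = 0.2952790 / 0.6778775 = 0.4355935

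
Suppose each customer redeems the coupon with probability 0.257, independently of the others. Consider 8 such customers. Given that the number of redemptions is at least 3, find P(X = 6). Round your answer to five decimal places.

X ~ Binomial(8, 0.257). Want P(X=6 | X≥3) = P(X=6) / P(X≥3).
P(X=6) = C(8,6)·0.257^6·0.743^2 = 0.0044538
P(X≥3) = 1 − 0.0928775 − 0.2570069 − 0.3111409 = 0.3389746
Ratio = 0.0044538 / 0.3389746 = 0.0131391

0.01314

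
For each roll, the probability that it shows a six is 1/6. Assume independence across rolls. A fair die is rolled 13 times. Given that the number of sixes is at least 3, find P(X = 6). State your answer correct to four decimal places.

0.0276

X ~ Binomial(13, 0.166667). Want P(X=6 | X≥3) = P(X=6) / P(X≥3).
P(X=6) = C(13,6)·0.166667^6·0.833333^7 = 0.010265
P(X≥3) = 1 − 0.093464 − 0.243006 − 0.291607 = 0.371923
Ratio = 0.010265 / 0.371923 = 0.027599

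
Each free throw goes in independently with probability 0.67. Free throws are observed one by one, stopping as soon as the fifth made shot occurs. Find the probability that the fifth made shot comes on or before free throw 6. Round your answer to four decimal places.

Finishing within 6 free throws ⇔ at least 5 successes in the first 6. With X ~ Binomial(6, 0.67), P(Y ≤ 6) = 1 − P(X ≤ 4).
  k=0: C(6,0)·0.67^0·0.33^6 = 0.001291
  k=1: C(6,1)·0.67^1·0.33^5 = 0.015732
  k=2: C(6,2)·0.67^2·0.33^4 = 0.079854
  k=3: C(6,3)·0.67^3·0.33^3 = 0.216170
  k=4: C(6,4)·0.67^4·0.33^2 = 0.329169
1 − 0.642217 = 0.357783

0.3578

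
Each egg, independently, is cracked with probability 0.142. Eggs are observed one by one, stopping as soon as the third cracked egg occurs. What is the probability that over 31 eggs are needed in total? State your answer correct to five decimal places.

0.16361

Needing more than 31 eggs ⇔ fewer than 3 successes in the first 31. With X ~ Binomial(31, 0.142), P(Y > 31) = P(X ≤ 2).
  k=0: C(31,0)·0.142^0·0.858^31 = 0.0086717
  k=1: C(31,1)·0.142^1·0.858^30 = 0.0444906
  k=2: C(31,2)·0.142^2·0.858^29 = 0.1104488
P(X ≤ 2) = 0.1636112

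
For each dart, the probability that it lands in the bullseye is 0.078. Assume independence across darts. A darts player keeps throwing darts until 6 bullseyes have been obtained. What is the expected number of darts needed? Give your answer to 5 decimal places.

Y = total darts until the sixth success; negative binomial with r=6, p=0.078.
E[Y] = r / p = 6 / 0.078 = 76.9230769

76.92308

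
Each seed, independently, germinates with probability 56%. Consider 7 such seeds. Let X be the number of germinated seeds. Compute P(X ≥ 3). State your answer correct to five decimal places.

0.85976

X ~ Binomial(7, 0.56); P(X ≥ 3) = Σ C(7,k) p^k (1−p)^(7−k) over k:
  k=3: C(7,3)·0.56^3·0.44^4 = 0.2303790
  k=4: C(7,4)·0.56^4·0.44^3 = 0.2932096
  k=5: C(7,5)·0.56^5·0.44^2 = 0.2239055
  k=6: C(7,6)·0.56^6·0.44^1 = 0.0949902
  k=7: C(7,7)·0.56^7·0.44^0 = 0.0172709
Total = 0.8597552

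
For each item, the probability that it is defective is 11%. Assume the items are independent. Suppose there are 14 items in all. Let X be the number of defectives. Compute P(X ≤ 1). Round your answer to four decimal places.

X ~ Binomial(14, 0.11); P(X ≤ 1) = Σ C(14,k) p^k (1−p)^(14−k) over k:
  k=0: C(14,0)·0.11^0·0.89^14 = 0.195641
  k=1: C(14,1)·0.11^1·0.89^13 = 0.338525
Total = 0.534166

0.5342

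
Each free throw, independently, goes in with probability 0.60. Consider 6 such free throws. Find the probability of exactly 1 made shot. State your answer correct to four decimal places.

0.0369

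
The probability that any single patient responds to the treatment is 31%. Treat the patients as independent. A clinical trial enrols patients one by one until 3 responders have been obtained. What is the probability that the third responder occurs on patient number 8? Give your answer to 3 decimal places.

0.098

Y = trial on which the third success occurs; negative binomial, r=3, p=0.31.
P(Y=8) = C(7,2) · p^3 · (1−p)^5
= 21 · 0.029791 · 0.1564 = 0.09785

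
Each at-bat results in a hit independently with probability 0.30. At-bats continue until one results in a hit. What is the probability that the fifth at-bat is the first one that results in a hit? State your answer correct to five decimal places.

0.07203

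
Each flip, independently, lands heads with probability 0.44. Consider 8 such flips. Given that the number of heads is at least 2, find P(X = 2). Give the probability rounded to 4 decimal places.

X ~ Binomial(8, 0.44). Want P(X=2 | X≥2) = P(X=2) / P(X≥2).
P(X=2) = C(8,2)·0.44^2·0.56^6 = 0.167183
P(X≥2) = 1 − 0.009672 − 0.060794 = 0.929535
Ratio = 0.167183 / 0.929535 = 0.179856

0.1799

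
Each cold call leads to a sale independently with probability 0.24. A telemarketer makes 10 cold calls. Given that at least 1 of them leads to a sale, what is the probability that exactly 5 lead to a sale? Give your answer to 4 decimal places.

X ~ Binomial(10, 0.24). Want P(X=5 | X≥1) = P(X=5) / P(X≥1).
P(X=5) = C(10,5)·0.24^5·0.76^5 = 0.050877
P(X≥1) = 1 − 0.064289 = 0.935711
Ratio = 0.050877 / 0.935711 = 0.054373

0.0544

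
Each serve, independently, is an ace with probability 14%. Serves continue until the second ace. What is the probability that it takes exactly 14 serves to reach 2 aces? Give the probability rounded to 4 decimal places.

Y = trial on which the second success occurs; negative binomial, r=2, p=0.14.
P(Y=14) = C(13,1) · p^2 · (1−p)^12
= 13 · 0.0196 · 0.16367 = 0.041704

0.0417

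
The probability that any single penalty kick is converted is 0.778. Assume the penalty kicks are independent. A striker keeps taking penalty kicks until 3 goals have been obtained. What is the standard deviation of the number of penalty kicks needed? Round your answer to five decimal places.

Y = total penalty kicks until the third success; negative binomial with r=3, p=0.778.
SD(Y) = √[r(1−p)/p²] = √(1.1003099) = 1.0489566

1.04896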